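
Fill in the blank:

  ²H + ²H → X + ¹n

He-3

Conserve mass number: 2 + 2 = A + 1, so A = 3.
Conserve atomic number: 1 + 1 = Z + 0, so Z = 2.
Z = 2 is helium, so the species is ³He.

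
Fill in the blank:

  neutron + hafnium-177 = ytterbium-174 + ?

alpha particle

Conserve mass number: 1 + 177 = 174 + A, so A = 4.
Conserve atomic number: 0 + 72 = 70 + Z, so Z = 2.
A = 4 and Z = 2 is helium-4 — an alpha particle.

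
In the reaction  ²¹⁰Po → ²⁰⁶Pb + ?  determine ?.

alpha particle

Conserve mass number: 210 = 206 + A, so A = 4.
Conserve atomic number: 84 = 82 + Z, so Z = 2.
A = 4 and Z = 2 is ⁴He — an alpha particle.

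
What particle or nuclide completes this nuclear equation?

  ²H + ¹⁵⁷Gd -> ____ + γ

Conserve mass number: 2 + 157 = A + 0, so A = 159.
Conserve atomic number: 1 + 64 = Z + 0, so Z = 65.
Z = 65 is terbium, so the species is ¹⁵⁹Tb.

Tb-159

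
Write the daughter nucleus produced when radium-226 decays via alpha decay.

Rn-222

Alpha decay: mass number changes by -4, atomic number by -2.
A: 226 − 4 = 222; Z: 88 − 2 = 86.
Z = 86 is radon, so the daughter is radon-222.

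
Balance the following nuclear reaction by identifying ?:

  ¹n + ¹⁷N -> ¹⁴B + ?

Conserve mass number: 1 + 17 = 14 + A, so A = 4.
Conserve atomic number: 0 + 7 = 5 + Z, so Z = 2.
A = 4 and Z = 2 is ⁴He — an alpha particle.

alpha particle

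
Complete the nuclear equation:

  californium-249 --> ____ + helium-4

Conserve mass number: 249 = A + 4, so A = 245.
Conserve atomic number: 98 = Z + 2, so Z = 96.
Z = 96 is curium, so the species is curium-245.

Cm-245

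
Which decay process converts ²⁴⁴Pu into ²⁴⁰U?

alpha decay

ΔA = 240 − 244 = -4; ΔZ = 92 − 94 = -2.
A drops by 4 and Z drops by 2 — the signature of alpha emission.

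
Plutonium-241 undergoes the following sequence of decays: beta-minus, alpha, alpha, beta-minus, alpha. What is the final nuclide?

Th-229

Start: (A, Z) = (241, 94).
After β⁻: (241, 95).
After α: (237, 93).
After α: (233, 91).
After β⁻: (233, 92).
After α: (229, 90).
Z = 90 is thorium.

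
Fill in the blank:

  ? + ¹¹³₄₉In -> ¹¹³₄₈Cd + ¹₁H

neutron

Conserve mass number: A + 113 = 113 + 1, so A = 1.
Conserve atomic number: Z + 49 = 48 + 1, so Z = 0.
A = 1 and Z = 0 is ¹₀n — a neutron.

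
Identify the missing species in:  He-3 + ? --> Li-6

Conserve mass number: 3 + A = 6, so A = 3.
Conserve atomic number: 2 + Z = 3, so Z = 1.
A = 3 and Z = 1 is H-3 — a triton.

triton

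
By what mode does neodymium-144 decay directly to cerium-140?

alpha decay

ΔA = 140 − 144 = -4; ΔZ = 58 − 60 = -2.
A drops by 4 and Z drops by 2 — the signature of alpha emission.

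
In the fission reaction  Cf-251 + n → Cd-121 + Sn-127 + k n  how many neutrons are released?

Conserve mass number: 252 = 121 + 127 + k, so k = 252 − 248 = 4.
Check atomic number: 98 = 48 + 50 + 0 = 98. ✓

4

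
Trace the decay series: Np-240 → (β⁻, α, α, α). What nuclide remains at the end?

Start: (A, Z) = (240, 93).
After β⁻: (240, 94).
After α: (236, 92).
After α: (232, 90).
After α: (228, 88).
Z = 88 is radium.

Ra-228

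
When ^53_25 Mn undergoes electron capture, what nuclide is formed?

Electron capture: mass number changes by +0, atomic number by -1.
A: 53 = 53; Z: 25 − 1 = 24.
Z = 24 is chromium, so the daughter is ^53_24 Cr.

Cr-53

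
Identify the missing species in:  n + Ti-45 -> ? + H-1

Sc-45

Conserve mass number: 1 + 45 = A + 1, so A = 45.
Conserve atomic number: 0 + 22 = Z + 1, so Z = 21.
Z = 21 is scandium, so the species is Sc-45.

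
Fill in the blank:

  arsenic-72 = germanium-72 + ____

positron

Conserve mass number: 72 = 72 + A, so A = 0.
Conserve atomic number: 33 = 32 + Z, so Z = 1.
A = 0 and Z = 1 is e⁺ — a positron.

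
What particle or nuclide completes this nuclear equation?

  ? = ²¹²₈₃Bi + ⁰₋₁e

Conserve mass number: A = 212 + 0, so A = 212.
Conserve atomic number: Z = 83 − 1, so Z = 82.
Z = 82 is lead, so the species is ²¹²₈₂Pb.

Pb-212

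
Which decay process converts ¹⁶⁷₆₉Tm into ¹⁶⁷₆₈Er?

ΔA = 167 − 167 = 0; ΔZ = 68 − 69 = -1.
A is unchanged and Z drops by 1 — a proton has become a neutron (β⁺ emission or electron capture).

beta-plus decay or electron capture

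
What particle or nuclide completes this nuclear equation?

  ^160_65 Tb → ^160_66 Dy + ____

Conserve mass number: 160 = 160 + A, so A = 0.
Conserve atomic number: 65 = 66 + Z, so Z = -1.
A = 0 and Z = -1 is ^0_-1 e — a beta-minus particle.

beta-minus particle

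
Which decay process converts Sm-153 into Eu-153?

beta-minus decay

ΔA = 153 − 153 = 0; ΔZ = 63 − 62 = +1.
A is unchanged and Z rises by 1 — a neutron has become a proton (β⁻ decay).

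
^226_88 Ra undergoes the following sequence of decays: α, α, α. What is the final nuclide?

Pb-214

Start: (A, Z) = (226, 88).
After α: (222, 86).
After α: (218, 84).
After α: (214, 82).
Z = 82 is lead.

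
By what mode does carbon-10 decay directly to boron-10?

ΔA = 10 − 10 = 0; ΔZ = 5 − 6 = -1.
A is unchanged and Z drops by 1 — a proton has become a neutron (β⁺ emission or electron capture).

beta-plus decay or electron capture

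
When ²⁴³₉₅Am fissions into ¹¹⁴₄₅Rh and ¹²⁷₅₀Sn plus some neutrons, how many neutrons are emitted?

Conserve mass number: 243 = 114 + 127 + k, so k = 243 − 241 = 2.
Check atomic number: 95 = 45 + 50 + 0 = 95. ✓

2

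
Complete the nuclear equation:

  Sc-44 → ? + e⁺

Ca-44

Conserve mass number: 44 = A + 0, so A = 44.
Conserve atomic number: 21 = Z + 1, so Z = 20.
Z = 20 is calcium, so the species is Ca-44.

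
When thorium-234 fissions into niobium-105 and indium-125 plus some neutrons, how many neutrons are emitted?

Conserve mass number: 234 = 105 + 125 + k, so k = 234 − 230 = 4.
Check atomic number: 90 = 41 + 49 + 0 = 90. ✓

4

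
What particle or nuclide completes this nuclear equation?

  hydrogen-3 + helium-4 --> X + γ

Li-7

Conserve mass number: 3 + 4 = A + 0, so A = 7.
Conserve atomic number: 1 + 2 = Z + 0, so Z = 3.
Z = 3 is lithium, so the species is lithium-7.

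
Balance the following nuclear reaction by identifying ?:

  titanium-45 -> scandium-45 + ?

Conserve mass number: 45 = 45 + A, so A = 0.
Conserve atomic number: 22 = 21 + Z, so Z = 1.
A = 0 and Z = 1 is e⁺ — a positron.

positron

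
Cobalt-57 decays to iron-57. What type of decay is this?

beta-plus decay or electron capture

ΔA = 57 − 57 = 0; ΔZ = 26 − 27 = -1.
A is unchanged and Z drops by 1 — a proton has become a neutron (β⁺ emission or electron capture).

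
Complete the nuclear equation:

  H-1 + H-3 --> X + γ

Conserve mass number: 1 + 3 = A + 0, so A = 4.
Conserve atomic number: 1 + 1 = Z + 0, so Z = 2.
A = 4 and Z = 2 is He-4 — an alpha particle.

He-4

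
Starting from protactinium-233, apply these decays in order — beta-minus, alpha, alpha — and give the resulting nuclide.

Ra-225

Start: (A, Z) = (233, 91).
After β⁻: (233, 92).
After α: (229, 90).
After α: (225, 88).
Z = 88 is radium.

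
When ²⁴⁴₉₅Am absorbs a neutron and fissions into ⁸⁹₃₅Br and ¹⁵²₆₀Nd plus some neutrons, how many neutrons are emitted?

4

Conserve mass number: 245 = 89 + 152 + k, so k = 245 − 241 = 4.
Check atomic number: 95 = 35 + 60 + 0 = 95. ✓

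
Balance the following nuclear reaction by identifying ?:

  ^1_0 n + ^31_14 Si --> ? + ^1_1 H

Al-31

Conserve mass number: 1 + 31 = A + 1, so A = 31.
Conserve atomic number: 0 + 14 = Z + 1, so Z = 13.
Z = 13 is aluminium, so the species is ^31_13 Al.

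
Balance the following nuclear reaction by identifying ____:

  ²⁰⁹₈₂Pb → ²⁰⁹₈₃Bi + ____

Conserve mass number: 209 = 209 + A, so A = 0.
Conserve atomic number: 82 = 83 + Z, so Z = -1.
A = 0 and Z = -1 is ⁰₋₁e — a beta-minus particle.

beta-minus particle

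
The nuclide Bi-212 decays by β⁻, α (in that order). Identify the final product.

Start: (A, Z) = (212, 83).
After β⁻: (212, 84).
After α: (208, 82).
Z = 82 is lead.

Pb-208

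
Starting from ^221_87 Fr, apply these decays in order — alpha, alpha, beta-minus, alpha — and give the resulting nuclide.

Pb-209

Start: (A, Z) = (221, 87).
After α: (217, 85).
After α: (213, 83).
After β⁻: (213, 84).
After α: (209, 82).
Z = 82 is lead.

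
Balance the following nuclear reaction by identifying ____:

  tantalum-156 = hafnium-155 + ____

proton

Conserve mass number: 156 = 155 + A, so A = 1.
Conserve atomic number: 73 = 72 + Z, so Z = 1.
A = 1 and Z = 1 is hydrogen-1 — a proton.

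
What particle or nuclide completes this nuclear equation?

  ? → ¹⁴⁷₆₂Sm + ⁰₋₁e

Conserve mass number: A = 147 + 0, so A = 147.
Conserve atomic number: Z = 62 − 1, so Z = 61.
Z = 61 is promethium, so the species is ¹⁴⁷₆₁Pm.

Pm-147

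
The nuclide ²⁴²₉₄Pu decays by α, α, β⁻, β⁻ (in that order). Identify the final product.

Start: (A, Z) = (242, 94).
After α: (238, 92).
After α: (234, 90).
After β⁻: (234, 91).
After β⁻: (234, 92).
Z = 92 is uranium.

U-234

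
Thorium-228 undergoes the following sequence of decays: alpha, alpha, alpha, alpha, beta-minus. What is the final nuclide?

Start: (A, Z) = (228, 90).
After α: (224, 88).
After α: (220, 86).
After α: (216, 84).
After α: (212, 82).
After β⁻: (212, 83).
Z = 83 is bismuth.

Bi-212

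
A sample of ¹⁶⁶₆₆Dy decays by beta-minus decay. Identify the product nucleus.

Beta-minus decay: mass number changes by +0, atomic number by +1.
A: 166 = 166; Z: 66 + 1 = 67.
Z = 67 is holmium, so the daughter is ¹⁶⁶₆₇Ho.

Ho-166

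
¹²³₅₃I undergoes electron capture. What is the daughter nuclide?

Te-123

Electron capture: mass number changes by +0, atomic number by -1.
A: 123 = 123; Z: 53 − 1 = 52.
Z = 52 is tellurium, so the daughter is ¹²³₅₂Te.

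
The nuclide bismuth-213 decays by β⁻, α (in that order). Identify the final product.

Pb-209

Start: (A, Z) = (213, 83).
After β⁻: (213, 84).
After α: (209, 82).
Z = 82 is lead.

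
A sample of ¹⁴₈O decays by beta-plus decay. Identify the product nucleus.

N-14

Beta-plus decay: mass number changes by +0, atomic number by -1.
A: 14 = 14; Z: 8 − 1 = 7.
Z = 7 is nitrogen, so the daughter is ¹⁴₇N.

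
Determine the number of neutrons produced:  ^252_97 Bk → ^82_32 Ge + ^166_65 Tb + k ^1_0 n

Conserve mass number: 252 = 82 + 166 + k, so k = 252 − 248 = 4.
Check atomic number: 97 = 32 + 65 + 0 = 97. ✓

4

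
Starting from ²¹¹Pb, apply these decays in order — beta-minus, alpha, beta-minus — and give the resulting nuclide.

Pb-207

Start: (A, Z) = (211, 82).
After β⁻: (211, 83).
After α: (207, 81).
After β⁻: (207, 82).
Z = 82 is lead.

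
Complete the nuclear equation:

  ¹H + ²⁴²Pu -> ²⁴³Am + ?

gamma ray

Conserve mass number: 1 + 242 = 243 + A, so A = 0.
Conserve atomic number: 1 + 94 = 95 + Z, so Z = 0.
A = 0 and Z = 0 is γ — a gamma ray.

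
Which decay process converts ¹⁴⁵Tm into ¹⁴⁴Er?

proton emission

ΔA = 144 − 145 = -1; ΔZ = 68 − 69 = -1.
A drops by 1 and Z drops by 1 — a proton was emitted.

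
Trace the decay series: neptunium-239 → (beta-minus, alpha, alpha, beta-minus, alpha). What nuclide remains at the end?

Start: (A, Z) = (239, 93).
After β⁻: (239, 94).
After α: (235, 92).
After α: (231, 90).
After β⁻: (231, 91).
After α: (227, 89).
Z = 89 is actinium.

Ac-227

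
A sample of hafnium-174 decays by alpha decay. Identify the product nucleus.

Yb-170

Alpha decay: mass number changes by -4, atomic number by -2.
A: 174 − 4 = 170; Z: 72 − 2 = 70.
Z = 70 is ytterbium, so the daughter is ytterbium-170.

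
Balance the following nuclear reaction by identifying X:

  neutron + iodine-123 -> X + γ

Conserve mass number: 1 + 123 = A + 0, so A = 124.
Conserve atomic number: 0 + 53 = Z + 0, so Z = 53.
Z = 53 is iodine, so the species is iodine-124.

I-124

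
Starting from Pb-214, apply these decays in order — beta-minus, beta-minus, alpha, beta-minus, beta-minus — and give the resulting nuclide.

Start: (A, Z) = (214, 82).
After β⁻: (214, 83).
After β⁻: (214, 84).
After α: (210, 82).
After β⁻: (210, 83).
After β⁻: (210, 84).
Z = 84 is polonium.

Po-210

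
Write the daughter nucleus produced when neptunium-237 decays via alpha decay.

Alpha decay: mass number changes by -4, atomic number by -2.
A: 237 − 4 = 233; Z: 93 − 2 = 91.
Z = 91 is protactinium, so the daughter is protactinium-233.

Pa-233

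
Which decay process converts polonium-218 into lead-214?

ΔA = 214 − 218 = -4; ΔZ = 82 − 84 = -2.
A drops by 4 and Z drops by 2 — the signature of alpha emission.

alpha decay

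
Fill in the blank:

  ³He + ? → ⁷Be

alpha particle

Conserve mass number: 3 + A = 7, so A = 4.
Conserve atomic number: 2 + Z = 4, so Z = 2.
A = 4 and Z = 2 is ⁴He — an alpha particle.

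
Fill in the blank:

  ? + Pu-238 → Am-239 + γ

proton

Conserve mass number: A + 238 = 239 + 0, so A = 1.
Conserve atomic number: Z + 94 = 95 + 0, so Z = 1.
A = 1 and Z = 1 is H-1 — a proton.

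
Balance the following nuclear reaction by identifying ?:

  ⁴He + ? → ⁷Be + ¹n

alpha particle

Conserve mass number: 4 + A = 7 + 1, so A = 4.
Conserve atomic number: 2 + Z = 4 + 0, so Z = 2.
A = 4 and Z = 2 is ⁴He — an alpha particle.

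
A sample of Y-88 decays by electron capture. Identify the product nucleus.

Electron capture: mass number changes by +0, atomic number by -1.
A: 88 = 88; Z: 39 − 1 = 38.
Z = 38 is strontium, so the daughter is Sr-88.

Sr-88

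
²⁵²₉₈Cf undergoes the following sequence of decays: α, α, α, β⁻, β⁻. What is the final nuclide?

Pu-240

Start: (A, Z) = (252, 98).
After α: (248, 96).
After α: (244, 94).
After α: (240, 92).
After β⁻: (240, 93).
After β⁻: (240, 94).
Z = 94 is plutonium.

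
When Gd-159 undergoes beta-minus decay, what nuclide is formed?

Tb-159

Beta-minus decay: mass number changes by +0, atomic number by +1.
A: 159 = 159; Z: 64 + 1 = 65.
Z = 65 is terbium, so the daughter is Tb-159.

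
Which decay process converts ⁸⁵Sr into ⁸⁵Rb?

beta-plus decay or electron capture

ΔA = 85 − 85 = 0; ΔZ = 37 − 38 = -1.
A is unchanged and Z drops by 1 — a proton has become a neutron (β⁺ emission or electron capture).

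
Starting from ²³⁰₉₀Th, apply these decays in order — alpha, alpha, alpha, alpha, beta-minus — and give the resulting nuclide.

Start: (A, Z) = (230, 90).
After α: (226, 88).
After α: (222, 86).
After α: (218, 84).
After α: (214, 82).
After β⁻: (214, 83).
Z = 83 is bismuth.

Bi-214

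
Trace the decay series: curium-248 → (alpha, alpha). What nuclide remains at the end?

Start: (A, Z) = (248, 96).
After α: (244, 94).
After α: (240, 92).
Z = 92 is uranium.

U-240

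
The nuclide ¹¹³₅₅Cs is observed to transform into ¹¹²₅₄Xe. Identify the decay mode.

ΔA = 112 − 113 = -1; ΔZ = 54 − 55 = -1.
A drops by 1 and Z drops by 1 — a proton was emitted.

proton emission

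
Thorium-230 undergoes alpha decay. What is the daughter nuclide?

Alpha decay: mass number changes by -4, atomic number by -2.
A: 230 − 4 = 226; Z: 90 − 2 = 88.
Z = 88 is radium, so the daughter is radium-226.

Ra-226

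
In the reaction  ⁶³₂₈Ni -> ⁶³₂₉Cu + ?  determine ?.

beta-minus particle

Conserve mass number: 63 = 63 + A, so A = 0.
Conserve atomic number: 28 = 29 + Z, so Z = -1.
A = 0 and Z = -1 is ⁰₋₁e — a beta-minus particle.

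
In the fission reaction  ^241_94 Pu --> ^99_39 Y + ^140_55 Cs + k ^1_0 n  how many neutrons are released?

2

Conserve mass number: 241 = 99 + 140 + k, so k = 241 − 239 = 2.
Check atomic number: 94 = 39 + 55 + 0 = 94. ✓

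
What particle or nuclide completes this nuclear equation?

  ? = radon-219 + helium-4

Ra-223

Conserve mass number: A = 219 + 4, so A = 223.
Conserve atomic number: Z = 86 + 2, so Z = 88.
Z = 88 is radium, so the species is radium-223.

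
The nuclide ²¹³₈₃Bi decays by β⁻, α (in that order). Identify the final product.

Pb-209

Start: (A, Z) = (213, 83).
After β⁻: (213, 84).
After α: (209, 82).
Z = 82 is lead.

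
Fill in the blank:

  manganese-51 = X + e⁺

Cr-51

Conserve mass number: 51 = A + 0, so A = 51.
Conserve atomic number: 25 = Z + 1, so Z = 24.
Z = 24 is chromium, so the species is chromium-51.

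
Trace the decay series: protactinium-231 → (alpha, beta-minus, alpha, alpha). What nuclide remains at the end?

Rn-219

Start: (A, Z) = (231, 91).
After α: (227, 89).
After β⁻: (227, 90).
After α: (223, 88).
After α: (219, 86).
Z = 86 is radon.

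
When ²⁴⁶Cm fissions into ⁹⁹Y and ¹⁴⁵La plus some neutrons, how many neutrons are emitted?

Conserve mass number: 246 = 99 + 145 + k, so k = 246 − 244 = 2.
Check atomic number: 96 = 39 + 57 + 0 = 96. ✓

2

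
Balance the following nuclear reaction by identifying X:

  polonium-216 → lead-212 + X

alpha particle

Conserve mass number: 216 = 212 + A, so A = 4.
Conserve atomic number: 84 = 82 + Z, so Z = 2.
A = 4 and Z = 2 is helium-4 — an alpha particle.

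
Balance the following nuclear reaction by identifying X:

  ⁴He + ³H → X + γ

Li-7

Conserve mass number: 4 + 3 = A + 0, so A = 7.
Conserve atomic number: 2 + 1 = Z + 0, so Z = 3.
Z = 3 is lithium, so the species is ⁷Li.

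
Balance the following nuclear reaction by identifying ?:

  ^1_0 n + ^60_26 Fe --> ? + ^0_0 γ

Conserve mass number: 1 + 60 = A + 0, so A = 61.
Conserve atomic number: 0 + 26 = Z + 0, so Z = 26.
Z = 26 is iron, so the species is ^61_26 Fe.

Fe-61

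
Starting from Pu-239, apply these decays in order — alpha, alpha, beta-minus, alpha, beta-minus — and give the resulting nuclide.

Th-227

Start: (A, Z) = (239, 94).
After α: (235, 92).
After α: (231, 90).
After β⁻: (231, 91).
After α: (227, 89).
After β⁻: (227, 90).
Z = 90 is thorium.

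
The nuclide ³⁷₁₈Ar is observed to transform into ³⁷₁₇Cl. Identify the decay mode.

ΔA = 37 − 37 = 0; ΔZ = 17 − 18 = -1.
A is unchanged and Z drops by 1 — a proton has become a neutron (β⁺ emission or electron capture).

beta-plus decay or electron capture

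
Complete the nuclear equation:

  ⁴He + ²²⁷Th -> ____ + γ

Conserve mass number: 4 + 227 = A + 0, so A = 231.
Conserve atomic number: 2 + 90 = Z + 0, so Z = 92.
Z = 92 is uranium, so the species is ²³¹U.

U-231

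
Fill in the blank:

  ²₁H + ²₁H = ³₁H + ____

proton

Conserve mass number: 2 + 2 = 3 + A, so A = 1.
Conserve atomic number: 1 + 1 = 1 + Z, so Z = 1.
A = 1 and Z = 1 is ¹₁H — a proton.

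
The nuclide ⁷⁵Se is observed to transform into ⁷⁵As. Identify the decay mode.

ΔA = 75 − 75 = 0; ΔZ = 33 − 34 = -1.
A is unchanged and Z drops by 1 — a proton has become a neutron (β⁺ emission or electron capture).

beta-plus decay or electron capture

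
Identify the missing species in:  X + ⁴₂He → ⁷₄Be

Conserve mass number: A + 4 = 7, so A = 3.
Conserve atomic number: Z + 2 = 4, so Z = 2.
Z = 2 is helium, so the species is ³₂He.

He-3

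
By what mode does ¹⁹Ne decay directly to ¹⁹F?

ΔA = 19 − 19 = 0; ΔZ = 9 − 10 = -1.
A is unchanged and Z drops by 1 — a proton has become a neutron (β⁺ emission or electron capture).

beta-plus decay or electron capture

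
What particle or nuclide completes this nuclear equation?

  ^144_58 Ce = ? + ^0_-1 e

Pr-144

Conserve mass number: 144 = A + 0, so A = 144.
Conserve atomic number: 58 = Z − 1, so Z = 59.
Z = 59 is praseodymium, so the species is ^144_59 Pr.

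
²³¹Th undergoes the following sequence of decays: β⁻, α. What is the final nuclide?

Start: (A, Z) = (231, 90).
After β⁻: (231, 91).
After α: (227, 89).
Z = 89 is actinium.

Ac-227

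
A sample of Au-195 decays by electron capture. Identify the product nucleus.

Pt-195

Electron capture: mass number changes by +0, atomic number by -1.
A: 195 = 195; Z: 79 − 1 = 78.
Z = 78 is platinum, so the daughter is Pt-195.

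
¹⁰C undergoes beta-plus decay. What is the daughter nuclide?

Beta-plus decay: mass number changes by +0, atomic number by -1.
A: 10 = 10; Z: 6 − 1 = 5.
Z = 5 is boron, so the daughter is ¹⁰B.

B-10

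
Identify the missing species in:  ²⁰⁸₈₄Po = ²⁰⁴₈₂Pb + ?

Conserve mass number: 208 = 204 + A, so A = 4.
Conserve atomic number: 84 = 82 + Z, so Z = 2.
A = 4 and Z = 2 is ⁴₂He — an alpha particle.

alpha particle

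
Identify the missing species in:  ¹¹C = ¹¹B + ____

Conserve mass number: 11 = 11 + A, so A = 0.
Conserve atomic number: 6 = 5 + Z, so Z = 1.
A = 0 and Z = 1 is e⁺ — a positron.

positron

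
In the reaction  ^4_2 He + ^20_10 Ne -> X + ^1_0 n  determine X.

Conserve mass number: 4 + 20 = A + 1, so A = 23.
Conserve atomic number: 2 + 10 = Z + 0, so Z = 12.
Z = 12 is magnesium, so the species is ^23_12 Mg.

Mg-23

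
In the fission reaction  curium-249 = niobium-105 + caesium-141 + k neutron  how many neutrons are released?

3

Conserve mass number: 249 = 105 + 141 + k, so k = 249 − 246 = 3.
Check atomic number: 96 = 41 + 55 + 0 = 96. ✓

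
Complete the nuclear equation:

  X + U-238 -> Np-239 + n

Conserve mass number: A + 238 = 239 + 1, so A = 2.
Conserve atomic number: Z + 92 = 93 + 0, so Z = 1.
A = 2 and Z = 1 is H-2 — a deuteron.

deuteron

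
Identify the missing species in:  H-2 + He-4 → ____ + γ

Conserve mass number: 2 + 4 = A + 0, so A = 6.
Conserve atomic number: 1 + 2 = Z + 0, so Z = 3.
Z = 3 is lithium, so the species is Li-6.

Li-6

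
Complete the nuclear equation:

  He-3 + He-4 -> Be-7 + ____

Conserve mass number: 3 + 4 = 7 + A, so A = 0.
Conserve atomic number: 2 + 2 = 4 + Z, so Z = 0.
A = 0 and Z = 0 is γ — a gamma ray.

gamma ray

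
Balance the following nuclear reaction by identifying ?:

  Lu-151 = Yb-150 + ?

Conserve mass number: 151 = 150 + A, so A = 1.
Conserve atomic number: 71 = 70 + Z, so Z = 1.
A = 1 and Z = 1 is H-1 — a proton.

proton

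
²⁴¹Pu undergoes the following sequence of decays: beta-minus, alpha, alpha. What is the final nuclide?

Start: (A, Z) = (241, 94).
After β⁻: (241, 95).
After α: (237, 93).
After α: (233, 91).
Z = 91 is protactinium.

Pa-233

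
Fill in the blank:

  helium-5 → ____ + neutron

He-4

Conserve mass number: 5 = A + 1, so A = 4.
Conserve atomic number: 2 = Z + 0, so Z = 2.
A = 4 and Z = 2 is helium-4 — an alpha particle.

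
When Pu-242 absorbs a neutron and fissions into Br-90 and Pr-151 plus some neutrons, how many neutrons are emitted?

Conserve mass number: 243 = 90 + 151 + k, so k = 243 − 241 = 2.
Check atomic number: 94 = 35 + 59 + 0 = 94. ✓

2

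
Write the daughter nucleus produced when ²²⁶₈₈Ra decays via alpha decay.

Alpha decay: mass number changes by -4, atomic number by -2.
A: 226 − 4 = 222; Z: 88 − 2 = 86.
Z = 86 is radon, so the daughter is ²²²₈₆Rn.

Rn-222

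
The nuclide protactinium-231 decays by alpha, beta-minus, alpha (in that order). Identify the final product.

Ra-223

Start: (A, Z) = (231, 91).
After α: (227, 89).
After β⁻: (227, 90).
After α: (223, 88).
Z = 88 is radium.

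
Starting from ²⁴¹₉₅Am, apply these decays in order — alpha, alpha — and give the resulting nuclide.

Start: (A, Z) = (241, 95).
After α: (237, 93).
After α: (233, 91).
Z = 91 is protactinium.

Pa-233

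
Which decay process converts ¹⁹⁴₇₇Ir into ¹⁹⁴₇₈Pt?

beta-minus decay

ΔA = 194 − 194 = 0; ΔZ = 78 − 77 = +1.
A is unchanged and Z rises by 1 — a neutron has become a proton (β⁻ decay).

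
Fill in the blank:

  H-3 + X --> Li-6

He-3

Conserve mass number: 3 + A = 6, so A = 3.
Conserve atomic number: 1 + Z = 3, so Z = 2.
Z = 2 is helium, so the species is He-3.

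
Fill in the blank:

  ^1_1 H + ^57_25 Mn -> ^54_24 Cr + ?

Conserve mass number: 1 + 57 = 54 + A, so A = 4.
Conserve atomic number: 1 + 25 = 24 + Z, so Z = 2.
A = 4 and Z = 2 is ^4_2 He — an alpha particle.

alpha particle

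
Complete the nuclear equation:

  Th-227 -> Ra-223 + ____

alpha particle

Conserve mass number: 227 = 223 + A, so A = 4.
Conserve atomic number: 90 = 88 + Z, so Z = 2.
A = 4 and Z = 2 is He-4 — an alpha particle.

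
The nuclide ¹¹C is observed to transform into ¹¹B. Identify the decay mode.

beta-plus decay or electron capture

ΔA = 11 − 11 = 0; ΔZ = 5 − 6 = -1.
A is unchanged and Z drops by 1 — a proton has become a neutron (β⁺ emission or electron capture).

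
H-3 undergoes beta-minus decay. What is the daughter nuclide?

Beta-minus decay: mass number changes by +0, atomic number by +1.
A: 3 = 3; Z: 1 + 1 = 2.
Z = 2 is helium, so the daughter is He-3.

He-3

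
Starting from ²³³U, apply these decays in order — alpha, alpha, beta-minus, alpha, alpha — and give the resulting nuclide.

At-217

Start: (A, Z) = (233, 92).
After α: (229, 90).
After α: (225, 88).
After β⁻: (225, 89).
After α: (221, 87).
After α: (217, 85).
Z = 85 is astatine.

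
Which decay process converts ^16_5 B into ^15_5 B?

neutron emission

ΔA = 15 − 16 = -1; ΔZ = 5 − 5 = +0.
A drops by 1 with Z unchanged — a neutron was emitted.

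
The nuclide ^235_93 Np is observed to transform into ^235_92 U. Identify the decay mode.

ΔA = 235 − 235 = 0; ΔZ = 92 − 93 = -1.
A is unchanged and Z drops by 1 — a proton has become a neutron (β⁺ emission or electron capture).

beta-plus decay or electron capture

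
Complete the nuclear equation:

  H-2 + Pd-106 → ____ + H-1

Conserve mass number: 2 + 106 = A + 1, so A = 107.
Conserve atomic number: 1 + 46 = Z + 1, so Z = 46.
Z = 46 is palladium, so the species is Pd-107.

Pd-107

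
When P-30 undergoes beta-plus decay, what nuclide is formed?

Beta-plus decay: mass number changes by +0, atomic number by -1.
A: 30 = 30; Z: 15 − 1 = 14.
Z = 14 is silicon, so the daughter is Si-30.

Si-30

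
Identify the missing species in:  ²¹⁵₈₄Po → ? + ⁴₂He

Pb-211

Conserve mass number: 215 = A + 4, so A = 211.
Conserve atomic number: 84 = Z + 2, so Z = 82.
Z = 82 is lead, so the species is ²¹¹₈₂Pb.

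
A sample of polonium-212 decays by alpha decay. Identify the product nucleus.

Pb-208

Alpha decay: mass number changes by -4, atomic number by -2.
A: 212 − 4 = 208; Z: 84 − 2 = 82.
Z = 82 is lead, so the daughter is lead-208.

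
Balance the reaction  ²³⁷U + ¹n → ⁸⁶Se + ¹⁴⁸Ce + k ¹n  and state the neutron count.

4

Conserve mass number: 238 = 86 + 148 + k, so k = 238 − 234 = 4.
Check atomic number: 92 = 34 + 58 + 0 = 92. ✓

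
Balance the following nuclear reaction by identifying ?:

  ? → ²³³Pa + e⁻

Th-233

Conserve mass number: A = 233 + 0, so A = 233.
Conserve atomic number: Z = 91 − 1, so Z = 90.
Z = 90 is thorium, so the species is ²³³Th.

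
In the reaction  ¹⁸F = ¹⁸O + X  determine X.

positron

Conserve mass number: 18 = 18 + A, so A = 0.
Conserve atomic number: 9 = 8 + Z, so Z = 1.
A = 0 and Z = 1 is e⁺ — a positron.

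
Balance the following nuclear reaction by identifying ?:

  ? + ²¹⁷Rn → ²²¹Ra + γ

alpha particle

Conserve mass number: A + 217 = 221 + 0, so A = 4.
Conserve atomic number: Z + 86 = 88 + 0, so Z = 2.
A = 4 and Z = 2 is ⁴He — an alpha particle.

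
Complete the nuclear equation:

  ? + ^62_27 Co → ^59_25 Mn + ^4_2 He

Conserve mass number: A + 62 = 59 + 4, so A = 1.
Conserve atomic number: Z + 27 = 25 + 2, so Z = 0.
A = 1 and Z = 0 is ^1_0 n — a neutron.

neutron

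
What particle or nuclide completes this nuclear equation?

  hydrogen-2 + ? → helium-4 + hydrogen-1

He-3

Conserve mass number: 2 + A = 4 + 1, so A = 3.
Conserve atomic number: 1 + Z = 2 + 1, so Z = 2.
Z = 2 is helium, so the species is helium-3.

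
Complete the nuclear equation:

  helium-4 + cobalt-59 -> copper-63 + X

Conserve mass number: 4 + 59 = 63 + A, so A = 0.
Conserve atomic number: 2 + 27 = 29 + Z, so Z = 0.
A = 0 and Z = 0 is γ — a gamma ray.

gamma ray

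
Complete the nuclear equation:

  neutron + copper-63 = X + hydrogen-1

Ni-63

Conserve mass number: 1 + 63 = A + 1, so A = 63.
Conserve atomic number: 0 + 29 = Z + 1, so Z = 28.
Z = 28 is nickel, so the species is nickel-63.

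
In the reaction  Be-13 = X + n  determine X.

Be-12

Conserve mass number: 13 = A + 1, so A = 12.
Conserve atomic number: 4 = Z + 0, so Z = 4.
Z = 4 is beryllium, so the species is Be-12.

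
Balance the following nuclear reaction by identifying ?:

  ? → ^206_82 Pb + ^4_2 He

Po-210

Conserve mass number: A = 206 + 4, so A = 210.
Conserve atomic number: Z = 82 + 2, so Z = 84.
Z = 84 is polonium, so the species is ^210_84 Po.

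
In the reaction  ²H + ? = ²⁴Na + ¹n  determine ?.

Conserve mass number: 2 + A = 24 + 1, so A = 23.
Conserve atomic number: 1 + Z = 11 + 0, so Z = 10.
Z = 10 is neon, so the species is ²³Ne.

Ne-23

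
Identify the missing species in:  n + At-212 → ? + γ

Conserve mass number: 1 + 212 = A + 0, so A = 213.
Conserve atomic number: 0 + 85 = Z + 0, so Z = 85.
Z = 85 is astatine, so the species is At-213.

At-213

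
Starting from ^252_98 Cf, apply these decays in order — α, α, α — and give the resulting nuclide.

U-240

Start: (A, Z) = (252, 98).
After α: (248, 96).
After α: (244, 94).
After α: (240, 92).
Z = 92 is uranium.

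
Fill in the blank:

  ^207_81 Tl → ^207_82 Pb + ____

Conserve mass number: 207 = 207 + A, so A = 0.
Conserve atomic number: 81 = 82 + Z, so Z = -1.
A = 0 and Z = -1 is ^0_-1 e — a beta-minus particle.

beta-minus particle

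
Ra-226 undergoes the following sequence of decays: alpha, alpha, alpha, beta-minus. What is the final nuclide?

Start: (A, Z) = (226, 88).
After α: (222, 86).
After α: (218, 84).
After α: (214, 82).
After β⁻: (214, 83).
Z = 83 is bismuth.

Bi-214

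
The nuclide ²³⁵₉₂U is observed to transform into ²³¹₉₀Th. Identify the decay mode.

alpha decay

ΔA = 231 − 235 = -4; ΔZ = 90 − 92 = -2.
A drops by 4 and Z drops by 2 — the signature of alpha emission.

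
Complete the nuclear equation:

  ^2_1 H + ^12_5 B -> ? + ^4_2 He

Be-10

Conserve mass number: 2 + 12 = A + 4, so A = 10.
Conserve atomic number: 1 + 5 = Z + 2, so Z = 4.
Z = 4 is beryllium, so the species is ^10_4 Be.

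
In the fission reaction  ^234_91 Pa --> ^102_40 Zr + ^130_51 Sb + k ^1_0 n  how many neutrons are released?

2

Conserve mass number: 234 = 102 + 130 + k, so k = 234 − 232 = 2.
Check atomic number: 91 = 40 + 51 + 0 = 91. ✓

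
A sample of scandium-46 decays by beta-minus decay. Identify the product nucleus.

Ti-46

Beta-minus decay: mass number changes by +0, atomic number by +1.
A: 46 = 46; Z: 21 + 1 = 22.
Z = 22 is titanium, so the daughter is titanium-46.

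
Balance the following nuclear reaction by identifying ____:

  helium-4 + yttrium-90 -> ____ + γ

Conserve mass number: 4 + 90 = A + 0, so A = 94.
Conserve atomic number: 2 + 39 = Z + 0, so Z = 41.
Z = 41 is niobium, so the species is niobium-94.

Nb-94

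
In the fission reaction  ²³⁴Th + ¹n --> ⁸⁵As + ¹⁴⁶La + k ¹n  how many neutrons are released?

4

Conserve mass number: 235 = 85 + 146 + k, so k = 235 − 231 = 4.
Check atomic number: 90 = 33 + 57 + 0 = 90. ✓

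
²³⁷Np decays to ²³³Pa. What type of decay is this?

ΔA = 233 − 237 = -4; ΔZ = 91 − 93 = -2.
A drops by 4 and Z drops by 2 — the signature of alpha emission.

alpha decay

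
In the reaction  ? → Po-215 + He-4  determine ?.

Rn-219

Conserve mass number: A = 215 + 4, so A = 219.
Conserve atomic number: Z = 84 + 2, so Z = 86.
Z = 86 is radon, so the species is Rn-219.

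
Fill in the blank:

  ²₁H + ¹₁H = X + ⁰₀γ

Conserve mass number: 2 + 1 = A + 0, so A = 3.
Conserve atomic number: 1 + 1 = Z + 0, so Z = 2.
Z = 2 is helium, so the species is ³₂He.

He-3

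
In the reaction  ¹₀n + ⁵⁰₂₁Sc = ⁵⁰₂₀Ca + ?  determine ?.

Conserve mass number: 1 + 50 = 50 + A, so A = 1.
Conserve atomic number: 0 + 21 = 20 + Z, so Z = 1.
A = 1 and Z = 1 is ¹₁H — a proton.

proton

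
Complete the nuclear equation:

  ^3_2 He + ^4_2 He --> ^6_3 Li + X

Conserve mass number: 3 + 4 = 6 + A, so A = 1.
Conserve atomic number: 2 + 2 = 3 + Z, so Z = 1.
A = 1 and Z = 1 is ^1_1 H — a proton.

proton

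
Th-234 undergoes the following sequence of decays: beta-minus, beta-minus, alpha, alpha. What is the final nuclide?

Start: (A, Z) = (234, 90).
After β⁻: (234, 91).
After β⁻: (234, 92).
After α: (230, 90).
After α: (226, 88).
Z = 88 is radium.

Ra-226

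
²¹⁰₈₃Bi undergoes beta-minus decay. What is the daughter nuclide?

Po-210

Beta-minus decay: mass number changes by +0, atomic number by +1.
A: 210 = 210; Z: 83 + 1 = 84.
Z = 84 is polonium, so the daughter is ²¹⁰₈₄Po.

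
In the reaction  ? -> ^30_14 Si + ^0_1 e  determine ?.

P-30

Conserve mass number: A = 30 + 0, so A = 30.
Conserve atomic number: Z = 14 + 1, so Z = 15.
Z = 15 is phosphorus, so the species is ^30_15 P.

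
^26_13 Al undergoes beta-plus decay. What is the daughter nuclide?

Mg-26

Beta-plus decay: mass number changes by +0, atomic number by -1.
A: 26 = 26; Z: 13 − 1 = 12.
Z = 12 is magnesium, so the daughter is ^26_12 Mg.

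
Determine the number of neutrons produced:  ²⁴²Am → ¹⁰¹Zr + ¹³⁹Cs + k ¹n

2

Conserve mass number: 242 = 101 + 139 + k, so k = 242 − 240 = 2.
Check atomic number: 95 = 40 + 55 + 0 = 95. ✓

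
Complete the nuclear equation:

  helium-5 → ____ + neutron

He-4

Conserve mass number: 5 = A + 1, so A = 4.
Conserve atomic number: 2 = Z + 0, so Z = 2.
A = 4 and Z = 2 is helium-4 — an alpha particle.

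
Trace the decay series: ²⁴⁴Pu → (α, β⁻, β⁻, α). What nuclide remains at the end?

Start: (A, Z) = (244, 94).
After α: (240, 92).
After β⁻: (240, 93).
After β⁻: (240, 94).
After α: (236, 92).
Z = 92 is uranium.

U-236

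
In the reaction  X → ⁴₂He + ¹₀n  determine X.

Conserve mass number: A = 4 + 1, so A = 5.
Conserve atomic number: Z = 2 + 0, so Z = 2.
Z = 2 is helium, so the species is ⁵₂He.

He-5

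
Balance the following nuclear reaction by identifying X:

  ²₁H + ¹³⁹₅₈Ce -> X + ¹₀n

Conserve mass number: 2 + 139 = A + 1, so A = 140.
Conserve atomic number: 1 + 58 = Z + 0, so Z = 59.
Z = 59 is praseodymium, so the species is ¹⁴⁰₅₉Pr.

Pr-140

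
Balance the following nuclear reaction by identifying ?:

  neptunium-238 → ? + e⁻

Conserve mass number: 238 = A + 0, so A = 238.
Conserve atomic number: 93 = Z − 1, so Z = 94.
Z = 94 is plutonium, so the species is plutonium-238.

Pu-238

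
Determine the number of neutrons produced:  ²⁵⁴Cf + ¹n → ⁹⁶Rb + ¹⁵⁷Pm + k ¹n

2

Conserve mass number: 255 = 96 + 157 + k, so k = 255 − 253 = 2.
Check atomic number: 98 = 37 + 61 + 0 = 98. ✓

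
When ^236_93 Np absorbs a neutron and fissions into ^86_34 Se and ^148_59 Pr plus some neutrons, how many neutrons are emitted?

3

Conserve mass number: 237 = 86 + 148 + k, so k = 237 − 234 = 3.
Check atomic number: 93 = 34 + 59 + 0 = 93. ✓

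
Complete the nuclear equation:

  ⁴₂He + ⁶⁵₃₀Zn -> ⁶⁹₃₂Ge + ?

Conserve mass number: 4 + 65 = 69 + A, so A = 0.
Conserve atomic number: 2 + 30 = 32 + Z, so Z = 0.
A = 0 and Z = 0 is ⁰₀γ — a gamma ray.

gamma ray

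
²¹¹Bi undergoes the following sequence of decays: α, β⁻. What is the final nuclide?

Pb-207

Start: (A, Z) = (211, 83).
After α: (207, 81).
After β⁻: (207, 82).
Z = 82 is lead.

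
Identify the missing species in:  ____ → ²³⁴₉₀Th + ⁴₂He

U-238

Conserve mass number: A = 234 + 4, so A = 238.
Conserve atomic number: Z = 90 + 2, so Z = 92.
Z = 92 is uranium, so the species is ²³⁸₉₂U.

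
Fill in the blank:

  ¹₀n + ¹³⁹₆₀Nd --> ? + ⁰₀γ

Conserve mass number: 1 + 139 = A + 0, so A = 140.
Conserve atomic number: 0 + 60 = Z + 0, so Z = 60.
Z = 60 is neodymium, so the species is ¹⁴⁰₆₀Nd.

Nd-140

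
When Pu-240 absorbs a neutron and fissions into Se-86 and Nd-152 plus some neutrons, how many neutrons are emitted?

3

Conserve mass number: 241 = 86 + 152 + k, so k = 241 − 238 = 3.
Check atomic number: 94 = 34 + 60 + 0 = 94. ✓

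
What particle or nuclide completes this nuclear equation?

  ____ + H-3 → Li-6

He-3

Conserve mass number: A + 3 = 6, so A = 3.
Conserve atomic number: Z + 1 = 3, so Z = 2.
Z = 2 is helium, so the species is He-3.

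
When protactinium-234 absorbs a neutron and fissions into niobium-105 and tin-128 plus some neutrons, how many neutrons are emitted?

2

Conserve mass number: 235 = 105 + 128 + k, so k = 235 − 233 = 2.
Check atomic number: 91 = 41 + 50 + 0 = 91. ✓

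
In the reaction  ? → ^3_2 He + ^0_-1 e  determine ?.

H-3

Conserve mass number: A = 3 + 0, so A = 3.
Conserve atomic number: Z = 2 − 1, so Z = 1.
A = 3 and Z = 1 is ^3_1 H — a triton.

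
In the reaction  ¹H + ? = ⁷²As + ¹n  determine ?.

Conserve mass number: 1 + A = 72 + 1, so A = 72.
Conserve atomic number: 1 + Z = 33 + 0, so Z = 32.
Z = 32 is germanium, so the species is ⁷²Ge.

Ge-72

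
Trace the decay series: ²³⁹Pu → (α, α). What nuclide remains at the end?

Start: (A, Z) = (239, 94).
After α: (235, 92).
After α: (231, 90).
Z = 90 is thorium.

Th-231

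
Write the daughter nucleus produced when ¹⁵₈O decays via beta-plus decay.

N-15

Beta-plus decay: mass number changes by +0, atomic number by -1.
A: 15 = 15; Z: 8 − 1 = 7.
Z = 7 is nitrogen, so the daughter is ¹⁵₇N.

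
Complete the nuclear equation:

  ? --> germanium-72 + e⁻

Conserve mass number: A = 72 + 0, so A = 72.
Conserve atomic number: Z = 32 − 1, so Z = 31.
Z = 31 is gallium, so the species is gallium-72.

Ga-72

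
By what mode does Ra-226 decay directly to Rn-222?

alpha decay

ΔA = 222 − 226 = -4; ΔZ = 86 − 88 = -2.
A drops by 4 and Z drops by 2 — the signature of alpha emission.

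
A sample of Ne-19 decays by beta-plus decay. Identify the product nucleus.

Beta-plus decay: mass number changes by +0, atomic number by -1.
A: 19 = 19; Z: 10 − 1 = 9.
Z = 9 is fluorine, so the daughter is F-19.

F-19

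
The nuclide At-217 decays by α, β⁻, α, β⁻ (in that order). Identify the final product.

Start: (A, Z) = (217, 85).
After α: (213, 83).
After β⁻: (213, 84).
After α: (209, 82).
After β⁻: (209, 83).
Z = 83 is bismuth.

Bi-209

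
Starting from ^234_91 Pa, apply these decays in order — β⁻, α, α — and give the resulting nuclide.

Start: (A, Z) = (234, 91).
After β⁻: (234, 92).
After α: (230, 90).
After α: (226, 88).
Z = 88 is radium.

Ra-226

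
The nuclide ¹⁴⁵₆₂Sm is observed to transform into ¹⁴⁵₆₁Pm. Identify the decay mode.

beta-plus decay or electron capture

ΔA = 145 − 145 = 0; ΔZ = 61 − 62 = -1.
A is unchanged and Z drops by 1 — a proton has become a neutron (β⁺ emission or electron capture).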